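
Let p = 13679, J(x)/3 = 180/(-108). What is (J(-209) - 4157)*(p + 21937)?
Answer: -148233792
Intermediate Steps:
J(x) = -5 (J(x) = 3*(180/(-108)) = 3*(180*(-1/108)) = 3*(-5/3) = -5)
(J(-209) - 4157)*(p + 21937) = (-5 - 4157)*(13679 + 21937) = -4162*35616 = -148233792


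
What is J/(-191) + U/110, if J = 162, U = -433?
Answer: -100523/21010 ≈ -4.7845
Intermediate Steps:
J/(-191) + U/110 = 162/(-191) - 433/110 = 162*(-1/191) - 433*1/110 = -162/191 - 433/110 = -100523/21010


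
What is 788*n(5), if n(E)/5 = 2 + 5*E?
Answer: 106380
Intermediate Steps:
n(E) = 10 + 25*E (n(E) = 5*(2 + 5*E) = 10 + 25*E)
788*n(5) = 788*(10 + 25*5) = 788*(10 + 125) = 788*135 = 106380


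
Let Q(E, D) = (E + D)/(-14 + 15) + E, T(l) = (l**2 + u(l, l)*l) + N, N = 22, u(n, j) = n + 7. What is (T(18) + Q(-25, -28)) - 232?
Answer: 486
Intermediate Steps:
u(n, j) = 7 + n
T(l) = 22 + l**2 + l*(7 + l) (T(l) = (l**2 + (7 + l)*l) + 22 = (l**2 + l*(7 + l)) + 22 = 22 + l**2 + l*(7 + l))
Q(E, D) = D + 2*E (Q(E, D) = (D + E)/1 + E = (D + E)*1 + E = (D + E) + E = D + 2*E)
(T(18) + Q(-25, -28)) - 232 = ((22 + 18**2 + 18*(7 + 18)) + (-28 + 2*(-25))) - 232 = ((22 + 324 + 18*25) + (-28 - 50)) - 232 = ((22 + 324 + 450) - 78) - 232 = (796 - 78) - 232 = 718 - 232 = 486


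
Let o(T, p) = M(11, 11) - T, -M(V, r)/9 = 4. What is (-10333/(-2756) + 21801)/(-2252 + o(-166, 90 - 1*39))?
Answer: -60093889/5848232 ≈ -10.276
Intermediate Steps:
M(V, r) = -36 (M(V, r) = -9*4 = -36)
o(T, p) = -36 - T
(-10333/(-2756) + 21801)/(-2252 + o(-166, 90 - 1*39)) = (-10333/(-2756) + 21801)/(-2252 + (-36 - 1*(-166))) = (-10333*(-1/2756) + 21801)/(-2252 + (-36 + 166)) = (10333/2756 + 21801)/(-2252 + 130) = (60093889/2756)/(-2122) = (60093889/2756)*(-1/2122) = -60093889/5848232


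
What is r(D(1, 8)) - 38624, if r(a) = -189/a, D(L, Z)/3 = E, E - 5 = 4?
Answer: -38631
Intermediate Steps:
E = 9 (E = 5 + 4 = 9)
D(L, Z) = 27 (D(L, Z) = 3*9 = 27)
r(D(1, 8)) - 38624 = -189/27 - 38624 = -189*1/27 - 38624 = -7 - 38624 = -38631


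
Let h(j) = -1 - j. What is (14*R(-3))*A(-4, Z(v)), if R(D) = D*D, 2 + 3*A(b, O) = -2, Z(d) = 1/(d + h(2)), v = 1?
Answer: -168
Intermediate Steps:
Z(d) = 1/(-3 + d) (Z(d) = 1/(d + (-1 - 1*2)) = 1/(d + (-1 - 2)) = 1/(d - 3) = 1/(-3 + d))
A(b, O) = -4/3 (A(b, O) = -⅔ + (⅓)*(-2) = -⅔ - ⅔ = -4/3)
R(D) = D²
(14*R(-3))*A(-4, Z(v)) = (14*(-3)²)*(-4/3) = (14*9)*(-4/3) = 126*(-4/3) = -168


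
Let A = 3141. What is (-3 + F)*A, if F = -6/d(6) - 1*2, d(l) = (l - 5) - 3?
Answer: -6282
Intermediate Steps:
d(l) = -8 + l (d(l) = (-5 + l) - 3 = -8 + l)
F = 1 (F = -6/(-8 + 6) - 1*2 = -6/(-2) - 2 = -6*(-½) - 2 = 3 - 2 = 1)
(-3 + F)*A = (-3 + 1)*3141 = -2*3141 = -6282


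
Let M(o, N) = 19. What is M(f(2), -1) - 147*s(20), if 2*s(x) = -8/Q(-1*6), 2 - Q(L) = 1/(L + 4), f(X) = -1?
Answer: 1271/5 ≈ 254.20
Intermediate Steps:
Q(L) = 2 - 1/(4 + L) (Q(L) = 2 - 1/(L + 4) = 2 - 1/(4 + L))
s(x) = -8/5 (s(x) = (-8*(4 - 1*6)/(7 + 2*(-1*6)))/2 = (-8*(4 - 6)/(7 + 2*(-6)))/2 = (-8*(-2/(7 - 12)))/2 = (-8/((-½*(-5))))/2 = (-8/5/2)/2 = (-8*⅖)/2 = (½)*(-16/5) = -8/5)
M(f(2), -1) - 147*s(20) = 19 - 147*(-8/5) = 19 + 1176/5 = 1271/5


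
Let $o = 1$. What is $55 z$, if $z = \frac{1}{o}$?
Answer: $55$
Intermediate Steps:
$z = 1$ ($z = 1^{-1} = 1$)
$55 z = 55 \cdot 1 = 55$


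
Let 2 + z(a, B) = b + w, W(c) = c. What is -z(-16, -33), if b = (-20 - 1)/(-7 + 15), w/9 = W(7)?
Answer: -467/8 ≈ -58.375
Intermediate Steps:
w = 63 (w = 9*7 = 63)
b = -21/8 ≈ -2.6250
z(a, B) = 467/8 (z(a, B) = -2 + (-21/8 + 63) = -2 + 483/8 = 467/8)
-z(-16, -33) = -1*467/8 = -467/8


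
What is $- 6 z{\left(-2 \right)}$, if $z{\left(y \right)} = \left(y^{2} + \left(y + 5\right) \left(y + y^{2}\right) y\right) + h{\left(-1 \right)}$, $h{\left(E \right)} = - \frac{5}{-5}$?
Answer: $42$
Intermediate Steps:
$h{\left(E \right)} = 1$ ($h{\left(E \right)} = \left(-5\right) \left(- \frac{1}{5}\right) = 1$)
$z{\left(y \right)} = 1 + y^{2} + y \left(5 + y\right) \left(y + y^{2}\right)$ ($z{\left(y \right)} = \left(y^{2} + \left(y + 5\right) \left(y + y^{2}\right) y\right) + 1 = \left(y^{2} + \left(5 + y\right) \left(y + y^{2}\right) y\right) + 1 = \left(y^{2} + y \left(5 + y\right) \left(y + y^{2}\right)\right) + 1 = 1 + y^{2} + y \left(5 + y\right) \left(y + y^{2}\right)$)
$- 6 z{\left(-2 \right)} = - 6 \left(1 + \left(-2\right)^{4} + 6 \left(-2\right)^{2} + 6 \left(-2\right)^{3}\right) = - 6 \left(1 + 16 + 6 \cdot 4 + 6 \left(-8\right)\right) = - 6 \left(1 + 16 + 24 - 48\right) = \left(-6\right) \left(-7\right) = 42$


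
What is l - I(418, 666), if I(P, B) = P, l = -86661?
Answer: -87079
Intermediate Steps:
l - I(418, 666) = -86661 - 1*418 = -86661 - 418 = -87079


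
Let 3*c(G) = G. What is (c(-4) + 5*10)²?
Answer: 21316/9 ≈ 2368.4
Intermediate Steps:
c(G) = G/3
(c(-4) + 5*10)² = ((⅓)*(-4) + 5*10)² = (-4/3 + 50)² = (146/3)² = 21316/9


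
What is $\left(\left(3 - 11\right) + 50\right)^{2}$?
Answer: $1764$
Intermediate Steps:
$\left(\left(3 - 11\right) + 50\right)^{2} = \left(-8 + 50\right)^{2} = 42^{2} = 1764$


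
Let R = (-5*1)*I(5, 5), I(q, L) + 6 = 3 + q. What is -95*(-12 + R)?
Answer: 2090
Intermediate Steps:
I(q, L) = -3 + q (I(q, L) = -6 + (3 + q) = -3 + q)
R = -10 (R = (-5*1)*(-3 + 5) = -5*2 = -10)
-95*(-12 + R) = -95*(-12 - 10) = -95*(-22) = 2090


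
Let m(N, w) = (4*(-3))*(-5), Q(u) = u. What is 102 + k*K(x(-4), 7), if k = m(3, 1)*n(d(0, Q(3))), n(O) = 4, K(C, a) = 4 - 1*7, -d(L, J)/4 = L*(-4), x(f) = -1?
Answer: -618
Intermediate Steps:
d(L, J) = 16*L (d(L, J) = -4*L*(-4) = -(-16)*L = 16*L)
K(C, a) = -3 (K(C, a) = 4 - 7 = -3)
m(N, w) = 60 (m(N, w) = -12*(-5) = 60)
k = 240 (k = 60*4 = 240)
102 + k*K(x(-4), 7) = 102 + 240*(-3) = 102 - 720 = -618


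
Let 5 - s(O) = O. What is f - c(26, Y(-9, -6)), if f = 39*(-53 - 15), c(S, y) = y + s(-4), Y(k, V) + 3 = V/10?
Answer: -13287/5 ≈ -2657.4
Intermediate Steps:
Y(k, V) = -3 + V/10
s(O) = 5 - O
c(S, y) = 9 + y (c(S, y) = y + (5 - 1*(-4)) = y + (5 + 4) = y + 9 = 9 + y)
f = -2652 (f = 39*(-68) = -2652)
f - c(26, Y(-9, -6)) = -2652 - (9 + (-3 + (⅒)*(-6))) = -2652 - (9 + (-3 - ⅗)) = -2652 - (9 - 18/5) = -2652 - 1*27/5 = -2652 - 27/5 = -13287/5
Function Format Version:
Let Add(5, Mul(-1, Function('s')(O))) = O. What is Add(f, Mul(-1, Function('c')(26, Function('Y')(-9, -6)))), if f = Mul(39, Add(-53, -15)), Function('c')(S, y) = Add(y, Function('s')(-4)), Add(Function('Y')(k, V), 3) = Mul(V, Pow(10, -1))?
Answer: Rational(-13287, 5) ≈ -2657.4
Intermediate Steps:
Function('Y')(k, V) = Add(-3, Mul(Rational(1, 10), V)) (Function('Y')(k, V) = Add(-3, Mul(V, Pow(10, -1))) = Add(-3, Mul(V, Rational(1, 10))) = Add(-3, Mul(Rational(1, 10), V)))
Function('s')(O) = Add(5, Mul(-1, O))
Function('c')(S, y) = Add(9, y) (Function('c')(S, y) = Add(y, Add(5, Mul(-1, -4))) = Add(y, Add(5, 4)) = Add(y, 9) = Add(9, y))
f = -2652 (f = Mul(39, -68) = -2652)
Add(f, Mul(-1, Function('c')(26, Function('Y')(-9, -6)))) = Add(-2652, Mul(-1, Add(9, Add(-3, Mul(Rational(1, 10), -6))))) = Add(-2652, Mul(-1, Add(9, Add(-3, Rational(-3, 5))))) = Add(-2652, Mul(-1, Add(9, Rational(-18, 5)))) = Add(-2652, Mul(-1, Rational(27, 5))) = Add(-2652, Rational(-27, 5)) = Rational(-13287, 5)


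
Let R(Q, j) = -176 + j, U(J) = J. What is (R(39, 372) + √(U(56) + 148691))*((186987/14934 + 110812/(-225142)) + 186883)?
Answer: 10263730537043410/280189219 + 104731944255545*√148747/560378438 ≈ 1.0871e+8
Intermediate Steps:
(R(39, 372) + √(U(56) + 148691))*((186987/14934 + 110812/(-225142)) + 186883) = ((-176 + 372) + √(56 + 148691))*((186987/14934 + 110812/(-225142)) + 186883) = (196 + √148747)*((186987*(1/14934) + 110812*(-1/225142)) + 186883) = (196 + √148747)*((62329/4978 - 55406/112571) + 186883) = (196 + √148747)*(6740626791/560378438 + 186883) = (196 + √148747)*(104731944255545/560378438) = 10263730537043410/280189219 + 104731944255545*√148747/560378438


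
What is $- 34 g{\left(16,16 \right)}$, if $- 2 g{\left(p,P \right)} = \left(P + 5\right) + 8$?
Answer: $493$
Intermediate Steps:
$g{\left(p,P \right)} = - \frac{13}{2} - \frac{P}{2}$ ($g{\left(p,P \right)} = - \frac{\left(P + 5\right) + 8}{2} = - \frac{\left(5 + P\right) + 8}{2} = - \frac{13 + P}{2} = - \frac{13}{2} - \frac{P}{2}$)
$- 34 g{\left(16,16 \right)} = - 34 \left(- \frac{13}{2} - 8\right) = \left(-34\right) \left(- \frac{29}{2}\right) = 493$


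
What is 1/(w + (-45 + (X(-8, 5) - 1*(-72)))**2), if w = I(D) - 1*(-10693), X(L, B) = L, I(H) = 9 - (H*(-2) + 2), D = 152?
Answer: 1/11365 ≈ 8.7989e-5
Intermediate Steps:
I(H) = 7 + 2*H (I(H) = 9 - (-2*H + 2) = 9 - (2 - 2*H) = 9 + (-2 + 2*H) = 7 + 2*H)
w = 11004 (w = (7 + 2*152) - 1*(-10693) = (7 + 304) + 10693 = 311 + 10693 = 11004)
1/(w + (-45 + (X(-8, 5) - 1*(-72)))**2) = 1/(11004 + (-45 + (-8 - 1*(-72)))**2) = 1/(11004 + (-45 + (-8 + 72))**2) = 1/(11004 + (-45 + 64)**2) = 1/(11004 + 19**2) = 1/(11004 + 361) = 1/11365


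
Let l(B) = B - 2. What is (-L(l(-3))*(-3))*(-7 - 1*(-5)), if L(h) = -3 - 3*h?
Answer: -72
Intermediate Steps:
l(B) = -2 + B
(-L(l(-3))*(-3))*(-7 - 1*(-5)) = (-(-3 - 3*(-2 - 3))*(-3))*(-7 - 1*(-5)) = (-(-3 - 3*(-5))*(-3))*(-7 + 5) = (-(-3 + 15)*(-3))*(-2) = (-1*12*(-3))*(-2) = -12*(-3)*(-2) = 36*(-2) = -72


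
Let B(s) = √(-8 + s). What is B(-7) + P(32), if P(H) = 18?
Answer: 18 + I*√15 ≈ 18.0 + 3.873*I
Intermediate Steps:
B(-7) + P(32) = √(-8 - 7) + 18 = √(-15) + 18 = I*√15 + 18 = 18 + I*√15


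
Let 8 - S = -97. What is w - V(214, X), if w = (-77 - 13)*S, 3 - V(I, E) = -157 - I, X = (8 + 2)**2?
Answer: -9824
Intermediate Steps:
X = 100 (X = 10**2 = 100)
S = 105 (S = 8 - 1*(-97) = 8 + 97 = 105)
V(I, E) = 160 + I (V(I, E) = 3 - (-157 - I) = 3 + (157 + I) = 160 + I)
w = -9450 (w = (-77 - 13)*105 = -90*105 = -9450)
w - V(214, X) = -9450 - (160 + 214) = -9450 - 1*374 = -9450 - 374 = -9824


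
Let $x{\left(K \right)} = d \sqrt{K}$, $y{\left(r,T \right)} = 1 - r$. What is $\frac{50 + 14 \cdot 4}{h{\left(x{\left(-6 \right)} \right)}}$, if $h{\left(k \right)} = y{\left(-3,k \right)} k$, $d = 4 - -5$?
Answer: $- \frac{53 i \sqrt{6}}{108} \approx - 1.2021 i$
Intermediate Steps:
$d = 9$ ($d = 4 + 5 = 9$)
$x{\left(K \right)} = 9 \sqrt{K}$
$h{\left(k \right)} = 4 k$ ($h{\left(k \right)} = \left(1 - -3\right) k = \left(1 + 3\right) k = 4 k$)
$\frac{50 + 14 \cdot 4}{h{\left(x{\left(-6 \right)} \right)}} = \frac{50 + 14 \cdot 4}{4 \cdot 9 \sqrt{-6}} = \frac{50 + 56}{4 \cdot 9 i \sqrt{6}} = \frac{106}{4 \cdot 9 i \sqrt{6}} = \frac{106}{36 i \sqrt{6}} = 106 \left(- \frac{i \sqrt{6}}{216}\right) = - \frac{53 i \sqrt{6}}{108}$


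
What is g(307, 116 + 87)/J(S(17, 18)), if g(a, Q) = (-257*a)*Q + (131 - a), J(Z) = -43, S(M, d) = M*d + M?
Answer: 16016673/43 ≈ 3.7248e+5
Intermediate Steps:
S(M, d) = M + M*d
g(a, Q) = 131 - a - 257*Q*a (g(a, Q) = -257*Q*a + (131 - a) = 131 - a - 257*Q*a)
g(307, 116 + 87)/J(S(17, 18)) = (131 - 1*307 - 257*(116 + 87)*307)/(-43) = (131 - 307 - 257*203*307)*(-1/43) = (131 - 307 - 16016497)*(-1/43) = -16016673*(-1/43) = 16016673/43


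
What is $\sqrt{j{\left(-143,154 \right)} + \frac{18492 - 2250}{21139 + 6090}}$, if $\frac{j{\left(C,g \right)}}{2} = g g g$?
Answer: $\frac{\sqrt{5415712204254266}}{27229} \approx 2702.7$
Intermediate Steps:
$j{\left(C,g \right)} = 2 g^{3}$ ($j{\left(C,g \right)} = 2 g g g = 2 g^{2} g = 2 g^{3}$)
$\sqrt{j{\left(-143,154 \right)} + \frac{18492 - 2250}{21139 + 6090}} = \sqrt{2 \cdot 154^{3} + \frac{18492 - 2250}{21139 + 6090}} = \sqrt{2 \cdot 3652264 + \frac{18492 - 2250}{27229}} = \sqrt{7304528 + 16242 \cdot \frac{1}{27229}} = \sqrt{7304528 + \frac{16242}{27229}} = \sqrt{\frac{198895009154}{27229}} = \frac{\sqrt{5415712204254266}}{27229}$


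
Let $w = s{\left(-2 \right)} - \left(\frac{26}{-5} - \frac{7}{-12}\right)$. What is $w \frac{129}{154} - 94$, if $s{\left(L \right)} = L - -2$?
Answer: $- \frac{277609}{3080} \approx -90.133$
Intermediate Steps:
$s{\left(L \right)} = 2 + L$ ($s{\left(L \right)} = L + 2 = 2 + L$)
$w = \frac{277}{60}$ ($w = \left(2 - 2\right) - \left(\frac{26}{-5} - \frac{7}{-12}\right) = 0 - \left(26 \left(- \frac{1}{5}\right) - - \frac{7}{12}\right) = 0 - \left(- \frac{26}{5} + \frac{7}{12}\right) = 0 - - \frac{277}{60} = 0 + \frac{277}{60} = \frac{277}{60} \approx 4.6167$)
$w \frac{129}{154} - 94 = \frac{277 \cdot \frac{129}{154}}{60} - 94 = \frac{277 \cdot 129 \cdot \frac{1}{154}}{60} - 94 = \frac{277}{60} \cdot \frac{129}{154} - 94 = \frac{11911}{3080} - 94 = - \frac{277609}{3080}$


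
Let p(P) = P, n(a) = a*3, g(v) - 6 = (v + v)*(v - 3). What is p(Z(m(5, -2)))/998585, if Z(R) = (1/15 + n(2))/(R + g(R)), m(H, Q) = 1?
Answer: 13/6419475 ≈ 2.0251e-6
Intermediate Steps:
g(v) = 6 + 2*v*(-3 + v) (g(v) = 6 + (v + v)*(v - 3) = 6 + (2*v)*(-3 + v) = 6 + 2*v*(-3 + v))
n(a) = 3*a
Z(R) = 91/(15*(6 - 5*R + 2*R²)) (Z(R) = (1/15 + 3*2)/(R + (6 - 6*R + 2*R²)) = (1/15 + 6)/(6 - 5*R + 2*R²) = 91/(15*(6 - 5*R + 2*R²)))
p(Z(m(5, -2)))/998585 = (91/(15*(6 - 5*1 + 2*1²)))/998585 = (91/(15*(6 - 5 + 2*1)))*(1/998585) = (91/(15*(6 - 5 + 2)))*(1/998585) = ((91/15)/3)*(1/998585) = ((91/15)*(⅓))*(1/998585) = (91/45)*(1/998585) = 13/6419475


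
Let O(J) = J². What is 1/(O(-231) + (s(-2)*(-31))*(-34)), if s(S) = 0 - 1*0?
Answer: 1/53361 ≈ 1.8740e-5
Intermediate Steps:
s(S) = 0 (s(S) = 0 + 0 = 0)
1/(O(-231) + (s(-2)*(-31))*(-34)) = 1/((-231)² + (0*(-31))*(-34)) = 1/(53361 + 0*(-34)) = 1/(53361 + 0) = 1/53361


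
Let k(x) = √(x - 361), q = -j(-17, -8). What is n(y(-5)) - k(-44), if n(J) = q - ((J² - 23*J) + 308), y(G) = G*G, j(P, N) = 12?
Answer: -370 - 9*I*√5 ≈ -370.0 - 20.125*I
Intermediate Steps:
y(G) = G²
q = -12 (q = -1*12 = -12)
k(x) = √(-361 + x)
n(J) = -320 - J² + 23*J (n(J) = -12 - ((J² - 23*J) + 308) = -12 - (308 + J² - 23*J) = -12 + (-308 - J² + 23*J) = -320 - J² + 23*J)
n(y(-5)) - k(-44) = (-320 - ((-5)²)² + 23*(-5)²) - √(-361 - 44) = (-320 - 1*25² + 23*25) - √(-405) = (-320 - 1*625 + 575) - 9*I*√5 = (-320 - 625 + 575) - 9*I*√5 = -370 - 9*I*√5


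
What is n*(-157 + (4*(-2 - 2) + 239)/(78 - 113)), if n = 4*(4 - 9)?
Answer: 22872/7 ≈ 3267.4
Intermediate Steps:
n = -20 (n = 4*(-5) = -20)
n*(-157 + (4*(-2 - 2) + 239)/(78 - 113)) = -20*(-157 + (4*(-2 - 2) + 239)/(78 - 113)) = -20*(-157 + (4*(-4) + 239)/(-35)) = -20*(-157 + (-16 + 239)*(-1/35)) = -20*(-157 + 223*(-1/35)) = -20*(-157 - 223/35) = -20*(-5718/35) = 22872/7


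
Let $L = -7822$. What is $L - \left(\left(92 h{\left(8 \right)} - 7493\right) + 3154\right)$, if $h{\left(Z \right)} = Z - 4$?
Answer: $-3851$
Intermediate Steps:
$h{\left(Z \right)} = -4 + Z$
$L - \left(\left(92 h{\left(8 \right)} - 7493\right) + 3154\right) = -7822 - \left(\left(92 \left(-4 + 8\right) - 7493\right) + 3154\right) = -7822 - \left(\left(92 \cdot 4 - 7493\right) + 3154\right) = -7822 - \left(\left(368 - 7493\right) + 3154\right) = -7822 - \left(-7125 + 3154\right) = -7822 - -3971 = -7822 + 3971 = -3851$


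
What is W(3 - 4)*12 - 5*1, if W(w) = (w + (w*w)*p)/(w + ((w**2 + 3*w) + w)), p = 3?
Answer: -11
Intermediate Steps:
W(w) = (w + 3*w**2)/(w**2 + 5*w) (W(w) = (w + (w*w)*3)/(w + ((w**2 + 3*w) + w)) = (w + w**2*3)/(w + (w**2 + 4*w)) = (w + 3*w**2)/(w**2 + 5*w))
W(3 - 4)*12 - 5*1 = ((1 + 3*(3 - 4))/(5 + (3 - 4)))*12 - 5*1 = ((1 + 3*(-1))/(5 - 1))*12 - 5 = ((1 - 3)/4)*12 - 5 = ((1/4)*(-2))*12 - 5 = -1/2*12 - 5 = -6 - 5 = -11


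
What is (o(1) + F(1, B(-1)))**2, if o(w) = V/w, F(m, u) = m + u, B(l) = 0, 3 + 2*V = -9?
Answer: 25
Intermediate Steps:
V = -6 (V = -3/2 + (1/2)*(-9) = -3/2 - 9/2 = -6)
o(w) = -6/w
(o(1) + F(1, B(-1)))**2 = (-6/1 + (1 + 0))**2 = (-6*1 + 1)**2 = (-6 + 1)**2 = (-5)**2 = 25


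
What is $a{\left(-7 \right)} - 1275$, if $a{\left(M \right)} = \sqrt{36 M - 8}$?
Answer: $-1275 + 2 i \sqrt{65} \approx -1275.0 + 16.125 i$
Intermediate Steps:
$a{\left(M \right)} = \sqrt{-8 + 36 M}$
$a{\left(-7 \right)} - 1275 = 2 \sqrt{-2 + 9 \left(-7\right)} - 1275 = 2 \sqrt{-2 - 63} - 1275 = 2 \sqrt{-65} - 1275 = 2 i \sqrt{65} - 1275 = -1275 + 2 i \sqrt{65}$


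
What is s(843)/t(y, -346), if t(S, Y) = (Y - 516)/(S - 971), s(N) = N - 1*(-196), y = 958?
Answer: 13507/862 ≈ 15.669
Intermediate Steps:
s(N) = 196 + N (s(N) = N + 196 = 196 + N)
t(S, Y) = (-516 + Y)/(-971 + S)
s(843)/t(y, -346) = (196 + 843)/(((-516 - 346)/(-971 + 958))) = 1039/((-862/(-13))) = 1039/((-1/13*(-862))) = 1039/(862/13) = 1039*(13/862) = 13507/862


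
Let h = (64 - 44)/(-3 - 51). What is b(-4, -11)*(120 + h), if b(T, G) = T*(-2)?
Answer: 25840/27 ≈ 957.04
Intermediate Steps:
b(T, G) = -2*T
h = -10/27 (h = 20/(-54) = 20*(-1/54) = -10/27 ≈ -0.37037)
b(-4, -11)*(120 + h) = (-2*(-4))*(120 - 10/27) = 8*(3230/27) = 25840/27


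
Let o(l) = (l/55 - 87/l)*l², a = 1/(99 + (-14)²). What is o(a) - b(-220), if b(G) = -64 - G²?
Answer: 68429812595376/1411980625 ≈ 48464.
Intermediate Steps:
a = 1/295 (a = 1/(99 + 196) = 1/295 ≈ 0.0033898)
o(l) = l²*(-87/l + l/55) (o(l) = (l*(1/55) - 87/l)*l² = (l/55 - 87/l)*l² = (-87/l + l/55)*l² = l²*(-87/l + l/55))
o(a) - b(-220) = (1/55)*(1/295)*(-4785 + (1/295)²) - (-64 - 1*(-220)²) = (1/55)*(1/295)*(-4785 + 1/87025) - (-64 - 1*48400) = (1/55)*(1/295)*(-416414624/87025) - (-64 - 48400) = -416414624/1411980625 - 1*(-48464) = -416414624/1411980625 + 48464 = 68429812595376/1411980625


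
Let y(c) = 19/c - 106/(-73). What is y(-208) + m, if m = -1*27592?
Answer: -418936267/15184 ≈ -27591.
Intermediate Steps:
m = -27592
y(c) = 106/73 + 19/c (y(c) = 19/c - 106*(-1/73) = 19/c + 106/73 = 106/73 + 19/c)
y(-208) + m = (106/73 + 19/(-208)) - 27592 = (106/73 + 19*(-1/208)) - 27592 = (106/73 - 19/208) - 27592 = 20661/15184 - 27592 = -418936267/15184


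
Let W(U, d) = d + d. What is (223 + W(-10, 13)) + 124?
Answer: 373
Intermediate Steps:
W(U, d) = 2*d
(223 + W(-10, 13)) + 124 = (223 + 2*13) + 124 = (223 + 26) + 124 = 249 + 124 = 373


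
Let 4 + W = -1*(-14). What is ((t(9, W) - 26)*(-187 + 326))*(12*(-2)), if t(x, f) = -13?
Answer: 130104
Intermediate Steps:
W = 10 (W = -4 - 1*(-14) = -4 + 14 = 10)
((t(9, W) - 26)*(-187 + 326))*(12*(-2)) = ((-13 - 26)*(-187 + 326))*(12*(-2)) = -39*139*(-24) = -5421*(-24) = 130104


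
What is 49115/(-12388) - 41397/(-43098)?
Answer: -14069581/4683316 ≈ -3.0042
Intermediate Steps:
49115/(-12388) - 41397/(-43098) = 49115*(-1/12388) - 41397*(-1/43098) = -2585/652 + 13799/14366 = -14069581/4683316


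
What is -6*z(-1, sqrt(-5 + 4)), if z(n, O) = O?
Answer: -6*I ≈ -6.0*I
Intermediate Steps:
-6*z(-1, sqrt(-5 + 4)) = -6*sqrt(-5 + 4) = -6*I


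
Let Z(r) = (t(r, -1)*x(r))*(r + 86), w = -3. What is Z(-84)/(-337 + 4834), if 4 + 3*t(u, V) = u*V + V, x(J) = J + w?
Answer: -4582/4497 ≈ -1.0189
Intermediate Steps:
x(J) = -3 + J (x(J) = J - 3 = -3 + J)
t(u, V) = -4/3 + V/3 + V*u/3 (t(u, V) = -4/3 + (u*V + V)/3 = -4/3 + (V*u + V)/3 = -4/3 + (V + V*u)/3 = -4/3 + (V/3 + V*u/3) = -4/3 + V/3 + V*u/3)
Z(r) = (-3 + r)*(86 + r)*(-5/3 - r/3) (Z(r) = ((-4/3 + (⅓)*(-1) + (⅓)*(-1)*r)*(-3 + r))*(r + 86) = ((-4/3 - ⅓ - r/3)*(-3 + r))*(86 + r) = ((-5/3 - r/3)*(-3 + r))*(86 + r) = ((-3 + r)*(-5/3 - r/3))*(86 + r) = (-3 + r)*(86 + r)*(-5/3 - r/3))
Z(-84)/(-337 + 4834) = (-(-3 - 84)*(5 - 84)*(86 - 84)/3)/(-337 + 4834) = -⅓*(-87)*(-79)*2/4497 = -4582*1/4497 = -4582/4497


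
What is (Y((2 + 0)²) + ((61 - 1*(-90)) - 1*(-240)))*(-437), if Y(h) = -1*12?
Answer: -165623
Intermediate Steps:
Y(h) = -12
(Y((2 + 0)²) + ((61 - 1*(-90)) - 1*(-240)))*(-437) = (-12 + ((61 - 1*(-90)) - 1*(-240)))*(-437) = (-12 + ((61 + 90) + 240))*(-437) = (-12 + (151 + 240))*(-437) = (-12 + 391)*(-437) = 379*(-437) = -165623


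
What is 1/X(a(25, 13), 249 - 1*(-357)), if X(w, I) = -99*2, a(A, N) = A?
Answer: -1/198 ≈ -0.0050505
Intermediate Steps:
X(w, I) = -198
1/X(a(25, 13), 249 - 1*(-357)) = 1/(-198) = -1/198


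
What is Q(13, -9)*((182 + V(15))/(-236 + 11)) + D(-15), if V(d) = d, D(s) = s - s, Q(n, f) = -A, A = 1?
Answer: 197/225 ≈ 0.87556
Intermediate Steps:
Q(n, f) = -1 (Q(n, f) = -1*1 = -1)
D(s) = 0
Q(13, -9)*((182 + V(15))/(-236 + 11)) + D(-15) = -(182 + 15)/(-236 + 11) + 0 = -197/(-225) + 0 = -197*(-1)/225 + 0 = -1*(-197/225) + 0 = 197/225 + 0 = 197/225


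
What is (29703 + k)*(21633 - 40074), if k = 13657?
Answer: -799601760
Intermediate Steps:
(29703 + k)*(21633 - 40074) = (29703 + 13657)*(21633 - 40074) = 43360*(-18441) = -799601760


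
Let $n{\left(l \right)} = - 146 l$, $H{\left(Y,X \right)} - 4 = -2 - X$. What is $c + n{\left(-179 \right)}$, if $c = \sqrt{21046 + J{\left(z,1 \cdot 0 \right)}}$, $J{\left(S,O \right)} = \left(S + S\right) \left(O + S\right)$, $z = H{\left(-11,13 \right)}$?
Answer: $26134 + 2 \sqrt{5322} \approx 26280.0$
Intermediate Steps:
$H{\left(Y,X \right)} = 2 - X$ ($H{\left(Y,X \right)} = 4 - \left(2 + X\right) = 2 - X$)
$z = -11$ ($z = 2 - 13 = -11$)
$J{\left(S,O \right)} = 2 S \left(O + S\right)$
$c = 2 \sqrt{5322}$ ($c = \sqrt{21046 + 2 \left(-11\right) \left(1 \cdot 0 - 11\right)} = \sqrt{21046 + 2 \left(-11\right) \left(0 - 11\right)} = \sqrt{21046 + 2 \left(-11\right) \left(-11\right)} = \sqrt{21046 + 242} = \sqrt{21288} = 2 \sqrt{5322} \approx 145.9$)
$c + n{\left(-179 \right)} = 2 \sqrt{5322} - -26134 = 2 \sqrt{5322} + 26134 = 26134 + 2 \sqrt{5322}$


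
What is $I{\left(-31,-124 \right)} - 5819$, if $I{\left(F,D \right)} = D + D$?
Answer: $-6067$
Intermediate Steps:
$I{\left(F,D \right)} = 2 D$
$I{\left(-31,-124 \right)} - 5819 = 2 \left(-124\right) - 5819 = -248 - 5819 = -6067$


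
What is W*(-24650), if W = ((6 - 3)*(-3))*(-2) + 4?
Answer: -542300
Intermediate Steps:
W = 22 (W = (3*(-3))*(-2) + 4 = -9*(-2) + 4 = 18 + 4 = 22)
W*(-24650) = 22*(-24650) = -542300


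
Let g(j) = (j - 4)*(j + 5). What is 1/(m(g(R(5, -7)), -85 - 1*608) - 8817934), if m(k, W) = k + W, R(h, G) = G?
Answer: -1/8818605 ≈ -1.1340e-7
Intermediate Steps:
g(j) = (-4 + j)*(5 + j)
m(k, W) = W + k
1/(m(g(R(5, -7)), -85 - 1*608) - 8817934) = 1/(((-85 - 1*608) + (-20 - 7 + (-7)²)) - 8817934) = 1/(((-85 - 608) + (-20 - 7 + 49)) - 8817934) = 1/((-693 + 22) - 8817934) = 1/(-671 - 8817934) = 1/(-8818605) = -1/8818605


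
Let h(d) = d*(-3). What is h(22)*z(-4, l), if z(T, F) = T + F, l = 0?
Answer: 264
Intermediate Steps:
h(d) = -3*d
z(T, F) = F + T
h(22)*z(-4, l) = (-3*22)*(0 - 4) = -66*(-4) = 264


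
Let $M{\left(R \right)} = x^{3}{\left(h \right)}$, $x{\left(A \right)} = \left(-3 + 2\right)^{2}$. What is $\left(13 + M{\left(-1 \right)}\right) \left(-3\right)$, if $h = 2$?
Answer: $-42$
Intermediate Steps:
$x{\left(A \right)} = 1$ ($x{\left(A \right)} = \left(-1\right)^{2} = 1$)
$M{\left(R \right)} = 1$ ($M{\left(R \right)} = 1^{3} = 1$)
$\left(13 + M{\left(-1 \right)}\right) \left(-3\right) = \left(13 + 1\right) \left(-3\right) = 14 \left(-3\right) = -42$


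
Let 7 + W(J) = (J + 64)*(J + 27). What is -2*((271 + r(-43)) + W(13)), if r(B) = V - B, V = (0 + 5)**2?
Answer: -6824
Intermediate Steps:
V = 25 (V = 5**2 = 25)
r(B) = 25 - B
W(J) = -7 + (27 + J)*(64 + J) (W(J) = -7 + (J + 64)*(J + 27) = -7 + (64 + J)*(27 + J) = -7 + (27 + J)*(64 + J))
-2*((271 + r(-43)) + W(13)) = -2*((271 + (25 - 1*(-43))) + (1721 + 13**2 + 91*13)) = -2*((271 + (25 + 43)) + (1721 + 169 + 1183)) = -2*((271 + 68) + 3073) = -2*(339 + 3073) = -2*3412 = -6824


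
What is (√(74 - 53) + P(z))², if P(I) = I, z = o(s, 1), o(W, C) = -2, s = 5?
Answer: (2 - √21)² ≈ 6.6697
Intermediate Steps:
z = -2
(√(74 - 53) + P(z))² = (√(74 - 53) - 2)² = (√21 - 2)² = (-2 + √21)²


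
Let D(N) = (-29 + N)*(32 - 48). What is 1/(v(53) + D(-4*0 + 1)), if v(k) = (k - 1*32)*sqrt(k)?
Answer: 64/25333 - 3*sqrt(53)/25333 ≈ 0.0016642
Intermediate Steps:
D(N) = 464 - 16*N (D(N) = (-29 + N)*(-16) = 464 - 16*N)
v(k) = sqrt(k)*(-32 + k) (v(k) = (k - 32)*sqrt(k) = (-32 + k)*sqrt(k) = sqrt(k)*(-32 + k))
1/(v(53) + D(-4*0 + 1)) = 1/(sqrt(53)*(-32 + 53) + (464 - 16*(-4*0 + 1))) = 1/(sqrt(53)*21 + (464 - 16*(0 + 1))) = 1/(21*sqrt(53) + (464 - 16*1)) = 1/(21*sqrt(53) + (464 - 16)) = 1/(21*sqrt(53) + 448) = 1/(448 + 21*sqrt(53))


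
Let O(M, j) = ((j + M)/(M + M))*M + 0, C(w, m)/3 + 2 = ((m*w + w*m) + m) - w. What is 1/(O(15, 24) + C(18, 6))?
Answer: 2/1251 ≈ 0.0015987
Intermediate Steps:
C(w, m) = -6 - 3*w + 3*m + 6*m*w (C(w, m) = -6 + 3*(((m*w + w*m) + m) - w) = -6 + 3*(((m*w + m*w) + m) - w) = -6 + 3*((2*m*w + m) - w) = -6 + 3*((m + 2*m*w) - w) = -6 + 3*(m - w + 2*m*w) = -6 + (-3*w + 3*m + 6*m*w) = -6 - 3*w + 3*m + 6*m*w)
O(M, j) = M/2 + j/2 (O(M, j) = ((M + j)/((2*M)))*M + 0 = ((M + j)*(1/(2*M)))*M + 0 = ((M + j)/(2*M))*M + 0 = (M/2 + j/2) + 0 = M/2 + j/2)
1/(O(15, 24) + C(18, 6)) = 1/(((½)*15 + (½)*24) + (-6 - 3*18 + 3*6 + 6*6*18)) = 1/((15/2 + 12) + (-6 - 54 + 18 + 648)) = 1/(39/2 + 606) = 1/(1251/2) = 2/1251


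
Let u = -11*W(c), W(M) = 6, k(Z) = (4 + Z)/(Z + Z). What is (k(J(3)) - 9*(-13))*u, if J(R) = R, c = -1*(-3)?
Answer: -7799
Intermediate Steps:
c = 3
k(Z) = (4 + Z)/(2*Z) (k(Z) = (4 + Z)/((2*Z)) = (4 + Z)*(1/(2*Z)) = (4 + Z)/(2*Z))
u = -66 (u = -11*6 = -66)
(k(J(3)) - 9*(-13))*u = ((½)*(4 + 3)/3 - 9*(-13))*(-66) = ((½)*(⅓)*7 + 117)*(-66) = (7/6 + 117)*(-66) = (709/6)*(-66) = -7799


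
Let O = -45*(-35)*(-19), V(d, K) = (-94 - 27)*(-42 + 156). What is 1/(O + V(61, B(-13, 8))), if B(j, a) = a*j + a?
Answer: -1/43719 ≈ -2.2873e-5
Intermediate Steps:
B(j, a) = a + a*j
V(d, K) = -13794 (V(d, K) = -121*114 = -13794)
O = -29925 (O = 1575*(-19) = -29925)
1/(O + V(61, B(-13, 8))) = 1/(-29925 - 13794) = 1/(-43719) = -1/43719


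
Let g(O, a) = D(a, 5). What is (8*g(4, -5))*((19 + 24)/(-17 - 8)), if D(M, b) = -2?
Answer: 688/25 ≈ 27.520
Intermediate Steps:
g(O, a) = -2
(8*g(4, -5))*((19 + 24)/(-17 - 8)) = (8*(-2))*((19 + 24)/(-17 - 8)) = -688/(-25) = -688*(-1)/25 = -16*(-43/25) = 688/25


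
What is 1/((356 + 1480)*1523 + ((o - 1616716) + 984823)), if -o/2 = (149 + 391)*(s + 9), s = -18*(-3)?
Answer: 1/2096295 ≈ 4.7703e-7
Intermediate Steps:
s = 54
o = -68040 (o = -2*(149 + 391)*(54 + 9) = -1080*63 = -2*34020 = -68040)
1/((356 + 1480)*1523 + ((o - 1616716) + 984823)) = 1/((356 + 1480)*1523 + ((-68040 - 1616716) + 984823)) = 1/(1836*1523 + (-1684756 + 984823)) = 1/(2796228 - 699933) = 1/2096295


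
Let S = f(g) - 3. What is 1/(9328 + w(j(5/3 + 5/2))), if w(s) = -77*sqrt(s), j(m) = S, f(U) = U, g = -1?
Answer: 212/1978075 + 7*I/3956150 ≈ 0.00010717 + 1.7694e-6*I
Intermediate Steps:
S = -4 (S = -1 - 3 = -4)
j(m) = -4
1/(9328 + w(j(5/3 + 5/2))) = 1/(9328 - 154*I) = (9328 + 154*I)/87035300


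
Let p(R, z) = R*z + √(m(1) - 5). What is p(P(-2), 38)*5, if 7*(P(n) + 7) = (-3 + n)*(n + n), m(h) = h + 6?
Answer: -5510/7 + 5*√2 ≈ -780.07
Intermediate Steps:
m(h) = 6 + h
P(n) = -7 + 2*n*(-3 + n)/7 (P(n) = -7 + ((-3 + n)*(n + n))/7 = -7 + ((-3 + n)*(2*n))/7 = -7 + (2*n*(-3 + n))/7 = -7 + 2*n*(-3 + n)/7)
p(R, z) = √2 + R*z (p(R, z) = R*z + √((6 + 1) - 5) = R*z + √(7 - 5) = R*z + √2 = √2 + R*z)
p(P(-2), 38)*5 = (√2 + (-7 - 6/7*(-2) + (2/7)*(-2)²)*38)*5 = (√2 + (-7 + 12/7 + (2/7)*4)*38)*5 = (√2 + (-7 + 12/7 + 8/7)*38)*5 = (√2 - 29/7*38)*5 = (√2 - 1102/7)*5 = (-1102/7 + √2)*5 = -5510/7 + 5*√2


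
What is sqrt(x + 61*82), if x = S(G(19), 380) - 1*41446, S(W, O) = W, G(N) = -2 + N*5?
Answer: 3*I*sqrt(4039) ≈ 190.66*I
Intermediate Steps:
G(N) = -2 + 5*N
x = -41353 (x = (-2 + 5*19) - 1*41446 = (-2 + 95) - 41446 = 93 - 41446 = -41353)
sqrt(x + 61*82) = sqrt(-41353 + 61*82) = sqrt(-41353 + 5002) = sqrt(-36351) = 3*I*sqrt(4039)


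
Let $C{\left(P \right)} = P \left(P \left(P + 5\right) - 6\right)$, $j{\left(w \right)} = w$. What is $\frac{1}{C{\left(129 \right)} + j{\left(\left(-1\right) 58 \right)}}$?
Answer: $\frac{1}{2229062} \approx 4.4862 \cdot 10^{-7}$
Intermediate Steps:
$C{\left(P \right)} = P \left(-6 + P \left(5 + P\right)\right)$ ($C{\left(P \right)} = P \left(P \left(5 + P\right) - 6\right) = P \left(-6 + P \left(5 + P\right)\right)$)
$\frac{1}{C{\left(129 \right)} + j{\left(\left(-1\right) 58 \right)}} = \frac{1}{129 \left(-6 + 129^{2} + 5 \cdot 129\right) - 58} = \frac{1}{129 \left(-6 + 16641 + 645\right) - 58} = \frac{1}{129 \cdot 17280 - 58} = \frac{1}{2229120 - 58} = \frac{1}{2229062}$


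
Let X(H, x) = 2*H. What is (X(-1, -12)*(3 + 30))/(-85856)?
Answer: 33/42928 ≈ 0.00076873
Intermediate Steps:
(X(-1, -12)*(3 + 30))/(-85856) = ((2*(-1))*(3 + 30))/(-85856) = -2*33*(-1/85856) = -66*(-1/85856) = 33/42928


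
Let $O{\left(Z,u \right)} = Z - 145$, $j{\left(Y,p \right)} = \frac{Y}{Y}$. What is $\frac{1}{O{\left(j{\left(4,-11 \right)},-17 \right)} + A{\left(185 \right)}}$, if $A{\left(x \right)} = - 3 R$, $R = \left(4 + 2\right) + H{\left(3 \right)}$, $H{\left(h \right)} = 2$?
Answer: $- \frac{1}{168} \approx -0.0059524$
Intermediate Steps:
$j{\left(Y,p \right)} = 1$
$O{\left(Z,u \right)} = -145 + Z$ ($O{\left(Z,u \right)} = Z - 145 = -145 + Z$)
$R = 8$ ($R = \left(4 + 2\right) + 2 = 6 + 2 = 8$)
$A{\left(x \right)} = -24$ ($A{\left(x \right)} = \left(-3\right) 8 = -24$)
$\frac{1}{O{\left(j{\left(4,-11 \right)},-17 \right)} + A{\left(185 \right)}} = \frac{1}{\left(-145 + 1\right) - 24} = \frac{1}{-144 - 24} = \frac{1}{-168} = - \frac{1}{168}$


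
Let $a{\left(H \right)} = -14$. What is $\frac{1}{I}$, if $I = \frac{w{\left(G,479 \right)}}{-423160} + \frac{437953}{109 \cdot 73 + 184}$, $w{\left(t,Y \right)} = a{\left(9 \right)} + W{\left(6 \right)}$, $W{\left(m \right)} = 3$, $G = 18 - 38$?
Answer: $\frac{3444945560}{185324281031} \approx 0.018589$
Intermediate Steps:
$G = -20$ ($G = 18 - 38 = -20$)
$w{\left(t,Y \right)} = -11$ ($w{\left(t,Y \right)} = -14 + 3 = -11$)
$I = \frac{185324281031}{3444945560}$ ($I = - \frac{11}{-423160} + \frac{437953}{109 \cdot 73 + 184} = \left(-11\right) \left(- \frac{1}{423160}\right) + \frac{437953}{7957 + 184} = \frac{11}{423160} + \frac{437953}{8141} = \frac{185324281031}{3444945560} \approx 53.796$)
$\frac{1}{I} = \frac{1}{\frac{185324281031}{3444945560}} = \frac{3444945560}{185324281031}$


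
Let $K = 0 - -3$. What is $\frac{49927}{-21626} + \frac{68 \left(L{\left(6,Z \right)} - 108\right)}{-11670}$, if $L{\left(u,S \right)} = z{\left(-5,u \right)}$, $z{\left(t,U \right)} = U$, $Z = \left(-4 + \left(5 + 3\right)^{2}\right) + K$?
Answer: $- \frac{72108359}{42062570} \approx -1.7143$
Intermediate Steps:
$K = 3$ ($K = 0 + 3 = 3$)
$Z = 63$ ($Z = \left(-4 + \left(5 + 3\right)^{2}\right) + 3 = \left(-4 + 8^{2}\right) + 3 = \left(-4 + 64\right) + 3 = 60 + 3 = 63$)
$L{\left(u,S \right)} = u$
$\frac{49927}{-21626} + \frac{68 \left(L{\left(6,Z \right)} - 108\right)}{-11670} = \frac{49927}{-21626} + \frac{68 \left(6 - 108\right)}{-11670} = 49927 \left(- \frac{1}{21626}\right) + 68 \left(-102\right) \left(- \frac{1}{11670}\right) = - \frac{49927}{21626} - - \frac{1156}{1945} = - \frac{49927}{21626} + \frac{1156}{1945} = - \frac{72108359}{42062570}$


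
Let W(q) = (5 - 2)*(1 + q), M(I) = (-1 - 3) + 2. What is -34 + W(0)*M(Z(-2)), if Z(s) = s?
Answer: -40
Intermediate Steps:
M(I) = -2 (M(I) = -4 + 2 = -2)
W(q) = 3 + 3*q (W(q) = 3*(1 + q) = 3 + 3*q)
-34 + W(0)*M(Z(-2)) = -34 + (3 + 3*0)*(-2) = -34 + (3 + 0)*(-2) = -34 + 3*(-2) = -34 - 6 = -40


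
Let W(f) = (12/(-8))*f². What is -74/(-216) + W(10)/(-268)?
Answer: 6529/7236 ≈ 0.90229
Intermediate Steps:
W(f) = -3*f²/2 (W(f) = (12*(-⅛))*f² = -3*f²/2)
-74/(-216) + W(10)/(-268) = -74/(-216) - 3/2*10²/(-268) = -74*(-1/216) - 3/2*100*(-1/268) = 37/108 - 150*(-1/268) = 37/108 + 75/134 = 6529/7236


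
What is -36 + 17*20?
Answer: 304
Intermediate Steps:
-36 + 17*20 = -36 + 340 = 304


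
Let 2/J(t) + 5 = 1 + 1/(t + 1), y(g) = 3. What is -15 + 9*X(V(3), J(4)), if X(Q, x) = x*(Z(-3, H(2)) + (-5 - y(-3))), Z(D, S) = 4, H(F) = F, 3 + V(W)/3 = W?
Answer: 75/19 ≈ 3.9474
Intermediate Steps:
V(W) = -9 + 3*W
J(t) = 2/(-4 + 1/(1 + t)) (J(t) = 2/(-5 + (1 + 1/(t + 1))) = 2/(-5 + (1 + 1/(1 + t))) = 2/(-4 + 1/(1 + t)))
X(Q, x) = -4*x (X(Q, x) = x*(4 + (-5 - 1*3)) = x*(4 + (-5 - 3)) = x*(4 - 8) = x*(-4) = -4*x)
-15 + 9*X(V(3), J(4)) = -15 + 9*(-8*(-1 - 1*4)/(3 + 4*4)) = -15 + 9*(-8*(-1 - 4)/(3 + 16)) = -15 + 9*(-8*(-5)/19) = -15 + 9*(-4*(-10/19)) = -15 + 9*(40/19) = -15 + 360/19 = 75/19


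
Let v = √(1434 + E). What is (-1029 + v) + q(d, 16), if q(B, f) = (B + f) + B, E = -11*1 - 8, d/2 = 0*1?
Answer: -1013 + √1415 ≈ -975.38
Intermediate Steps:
d = 0 (d = 2*(0*1) = 2*0 = 0)
E = -19 (E = -11 - 8 = -19)
q(B, f) = f + 2*B
v = √1415 (v = √(1434 - 19) = √1415 ≈ 37.616)
(-1029 + v) + q(d, 16) = (-1029 + √1415) + (16 + 2*0) = (-1029 + √1415) + (16 + 0) = (-1029 + √1415) + 16 = -1013 + √1415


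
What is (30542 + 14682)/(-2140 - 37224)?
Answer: -11306/9841 ≈ -1.1489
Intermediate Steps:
(30542 + 14682)/(-2140 - 37224) = 45224/(-39364) = 45224*(-1/39364) = -11306/9841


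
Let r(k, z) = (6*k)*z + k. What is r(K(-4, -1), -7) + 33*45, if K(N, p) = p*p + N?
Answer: 1608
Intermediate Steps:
K(N, p) = N + p² (K(N, p) = p² + N = N + p²)
r(k, z) = k + 6*k*z (r(k, z) = 6*k*z + k = k + 6*k*z)
r(K(-4, -1), -7) + 33*45 = (-4 + (-1)²)*(1 + 6*(-7)) + 33*45 = (-4 + 1)*(1 - 42) + 1485 = -3*(-41) + 1485 = 123 + 1485 = 1608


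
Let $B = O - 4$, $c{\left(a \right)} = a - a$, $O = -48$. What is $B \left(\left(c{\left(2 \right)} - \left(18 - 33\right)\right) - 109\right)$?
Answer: $4888$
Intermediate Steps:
$c{\left(a \right)} = 0$
$B = -52$ ($B = -48 - 4 = -52$)
$B \left(\left(c{\left(2 \right)} - \left(18 - 33\right)\right) - 109\right) = - 52 \left(\left(0 - \left(18 - 33\right)\right) - 109\right) = - 52 \left(\left(0 - -15\right) - 109\right) = - 52 \left(\left(0 + 15\right) - 109\right) = - 52 \left(15 - 109\right) = \left(-52\right) \left(-94\right) = 4888$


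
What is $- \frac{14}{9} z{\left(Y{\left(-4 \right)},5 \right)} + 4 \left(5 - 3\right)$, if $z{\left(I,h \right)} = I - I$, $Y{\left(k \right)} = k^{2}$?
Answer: $8$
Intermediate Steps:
$z{\left(I,h \right)} = 0$
$- \frac{14}{9} z{\left(Y{\left(-4 \right)},5 \right)} + 4 \left(5 - 3\right) = - \frac{14}{9} \cdot 0 + 4 \left(5 - 3\right) = \left(-14\right) \frac{1}{9} \cdot 0 + 4 \cdot 2 = \left(- \frac{14}{9}\right) 0 + 8 = 0 + 8 = 8$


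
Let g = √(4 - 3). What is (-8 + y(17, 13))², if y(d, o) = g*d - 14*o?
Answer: 29929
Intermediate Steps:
g = 1 (g = √1 = 1)
y(d, o) = d - 14*o (y(d, o) = 1*d - 14*o = d - 14*o)
(-8 + y(17, 13))² = (-8 + (17 - 14*13))² = (-8 + (17 - 182))² = (-8 - 165)² = (-173)² = 29929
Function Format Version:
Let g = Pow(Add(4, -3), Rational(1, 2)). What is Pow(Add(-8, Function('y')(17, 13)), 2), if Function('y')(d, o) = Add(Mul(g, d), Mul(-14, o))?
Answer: 29929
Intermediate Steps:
g = 1 (g = Pow(1, Rational(1, 2)) = 1)
Function('y')(d, o) = Add(d, Mul(-14, o)) (Function('y')(d, o) = Add(Mul(1, d), Mul(-14, o)) = Add(d, Mul(-14, o)))
Pow(Add(-8, Function('y')(17, 13)), 2) = Pow(Add(-8, Add(17, Mul(-14, 13))), 2) = Pow(Add(-8, Add(17, -182)), 2) = Pow(Add(-8, -165), 2) = Pow(-173, 2) = 29929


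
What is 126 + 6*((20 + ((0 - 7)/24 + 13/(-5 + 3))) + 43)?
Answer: 1853/4 ≈ 463.25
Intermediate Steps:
126 + 6*((20 + ((0 - 7)/24 + 13/(-5 + 3))) + 43) = 126 + 6*((20 + (-7*1/24 + 13/(-2))) + 43) = 126 + 6*((20 + (-7/24 + 13*(-½))) + 43) = 126 + 6*((20 + (-7/24 - 13/2)) + 43) = 126 + 6*((20 - 163/24) + 43) = 126 + 6*(317/24 + 43) = 126 + 6*(1349/24) = 126 + 1349/4 = 1853/4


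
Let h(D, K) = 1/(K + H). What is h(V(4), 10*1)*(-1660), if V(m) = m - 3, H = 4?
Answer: -830/7 ≈ -118.57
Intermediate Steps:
V(m) = -3 + m
h(D, K) = 1/(4 + K) (h(D, K) = 1/(K + 4) = 1/(4 + K))
h(V(4), 10*1)*(-1660) = -1660/(4 + 10*1) = -1660/(4 + 10) = -1660/14 = (1/14)*(-1660) = -830/7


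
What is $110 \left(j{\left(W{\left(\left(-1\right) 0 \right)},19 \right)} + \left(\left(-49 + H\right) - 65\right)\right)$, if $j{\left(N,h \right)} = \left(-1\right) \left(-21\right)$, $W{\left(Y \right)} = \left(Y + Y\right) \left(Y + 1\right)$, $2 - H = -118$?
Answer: $2970$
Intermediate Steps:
$H = 120$ ($H = 2 - -118 = 2 + 118 = 120$)
$W{\left(Y \right)} = 2 Y \left(1 + Y\right)$
$j{\left(N,h \right)} = 21$
$110 \left(j{\left(W{\left(\left(-1\right) 0 \right)},19 \right)} + \left(\left(-49 + H\right) - 65\right)\right) = 110 \left(21 + \left(\left(-49 + 120\right) - 65\right)\right) = 110 \left(21 + \left(71 - 65\right)\right) = 110 \left(21 + 6\right) = 110 \cdot 27 = 2970$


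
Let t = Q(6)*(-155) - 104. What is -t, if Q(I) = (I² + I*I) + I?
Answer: 12194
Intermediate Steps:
Q(I) = I + 2*I² (Q(I) = (I² + I²) + I = 2*I² + I = I + 2*I²)
t = -12194 (t = (6*(1 + 2*6))*(-155) - 104 = (6*(1 + 12))*(-155) - 104 = (6*13)*(-155) - 104 = 78*(-155) - 104 = -12090 - 104 = -12194)
-t = -1*(-12194) = 12194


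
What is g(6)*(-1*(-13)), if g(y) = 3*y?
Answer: 234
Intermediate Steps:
g(6)*(-1*(-13)) = (3*6)*(-1*(-13)) = 18*13 = 234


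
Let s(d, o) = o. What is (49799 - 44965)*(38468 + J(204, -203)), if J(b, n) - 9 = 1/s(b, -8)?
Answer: 743988855/4 ≈ 1.8600e+8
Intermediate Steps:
J(b, n) = 71/8 (J(b, n) = 9 + 1/(-8) = 9 - ⅛ = 71/8)
(49799 - 44965)*(38468 + J(204, -203)) = (49799 - 44965)*(38468 + 71/8) = 4834*(307815/8) = 743988855/4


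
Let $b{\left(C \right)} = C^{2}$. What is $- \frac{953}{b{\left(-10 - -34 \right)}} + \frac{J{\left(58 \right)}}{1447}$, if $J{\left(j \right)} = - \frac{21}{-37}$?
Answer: $- \frac{51010571}{30838464} \approx -1.6541$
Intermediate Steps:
$J{\left(j \right)} = \frac{21}{37}$ ($J{\left(j \right)} = \left(-21\right) \left(- \frac{1}{37}\right) = \frac{21}{37}$)
$- \frac{953}{b{\left(-10 - -34 \right)}} + \frac{J{\left(58 \right)}}{1447} = - \frac{953}{\left(-10 - -34\right)^{2}} + \frac{21}{37 \cdot 1447} = - \frac{953}{\left(-10 + 34\right)^{2}} + \frac{21}{37} \cdot \frac{1}{1447} = - \frac{953}{24^{2}} + \frac{21}{53539} = - \frac{953}{576} + \frac{21}{53539} = - \frac{51010571}{30838464}$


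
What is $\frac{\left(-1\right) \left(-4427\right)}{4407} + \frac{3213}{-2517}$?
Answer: $- \frac{1005644}{3697473} \approx -0.27198$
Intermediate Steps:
$\frac{\left(-1\right) \left(-4427\right)}{4407} + \frac{3213}{-2517} = 4427 \cdot \frac{1}{4407} + 3213 \left(- \frac{1}{2517}\right) = \frac{4427}{4407} - \frac{1071}{839} = - \frac{1005644}{3697473}$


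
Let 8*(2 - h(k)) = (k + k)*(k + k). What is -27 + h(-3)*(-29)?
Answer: 91/2 ≈ 45.500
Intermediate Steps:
h(k) = 2 - k**2/2 (h(k) = 2 - (k + k)*(k + k)/8 = 2 - 2*k*2*k/8 = 2 - k**2/2)
-27 + h(-3)*(-29) = -27 + (2 - 1/2*(-3)**2)*(-29) = -27 + (2 - 1/2*9)*(-29) = -27 + (2 - 9/2)*(-29) = -27 - 5/2*(-29) = -27 + 145/2 = 91/2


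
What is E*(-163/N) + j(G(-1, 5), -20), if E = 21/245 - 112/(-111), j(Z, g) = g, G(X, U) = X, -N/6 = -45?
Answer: -21672239/1048950 ≈ -20.661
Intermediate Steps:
N = 270 (N = -6*(-45) = 270)
E = 4253/3885 (E = 21*(1/245) - 112*(-1/111) = 3/35 + 112/111 = 4253/3885 ≈ 1.0947)
E*(-163/N) + j(G(-1, 5), -20) = 4253*(-163/270)/3885 - 20 = 4253*(-163*1/270)/3885 - 20 = (4253/3885)*(-163/270) - 20 = -693239/1048950 - 20 = -21672239/1048950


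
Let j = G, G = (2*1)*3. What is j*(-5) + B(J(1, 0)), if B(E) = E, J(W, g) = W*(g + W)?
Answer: -29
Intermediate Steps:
J(W, g) = W*(W + g)
G = 6 (G = 2*3 = 6)
j = 6
j*(-5) + B(J(1, 0)) = 6*(-5) + 1*(1 + 0) = -30 + 1*1 = -30 + 1 = -29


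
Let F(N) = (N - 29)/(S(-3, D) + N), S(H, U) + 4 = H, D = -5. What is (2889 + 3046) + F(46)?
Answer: 231482/39 ≈ 5935.4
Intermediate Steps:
S(H, U) = -4 + H
F(N) = (-29 + N)/(-7 + N) (F(N) = (N - 29)/((-4 - 3) + N) = (-29 + N)/(-7 + N))
(2889 + 3046) + F(46) = (2889 + 3046) + (-29 + 46)/(-7 + 46) = 5935 + 17/39 = 231482/39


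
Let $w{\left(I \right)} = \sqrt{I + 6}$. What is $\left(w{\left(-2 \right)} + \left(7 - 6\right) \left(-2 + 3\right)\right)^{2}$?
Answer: $9$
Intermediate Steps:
$w{\left(I \right)} = \sqrt{6 + I}$
$\left(w{\left(-2 \right)} + \left(7 - 6\right) \left(-2 + 3\right)\right)^{2} = \left(\sqrt{6 - 2} + \left(7 - 6\right) \left(-2 + 3\right)\right)^{2} = \left(\sqrt{4} + 1 \cdot 1\right)^{2} = \left(2 + 1\right)^{2} = 3^{2} = 9$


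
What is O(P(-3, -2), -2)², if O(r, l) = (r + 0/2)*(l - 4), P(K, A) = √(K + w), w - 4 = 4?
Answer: 180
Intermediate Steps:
w = 8 (w = 4 + 4 = 8)
P(K, A) = √(8 + K) (P(K, A) = √(K + 8) = √(8 + K))
O(r, l) = r*(-4 + l) (O(r, l) = (r + 0*(½))*(-4 + l) = (r + 0)*(-4 + l) = r*(-4 + l))
O(P(-3, -2), -2)² = (√(8 - 3)*(-4 - 2))² = (√5*(-6))² = (-6*√5)² = 180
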